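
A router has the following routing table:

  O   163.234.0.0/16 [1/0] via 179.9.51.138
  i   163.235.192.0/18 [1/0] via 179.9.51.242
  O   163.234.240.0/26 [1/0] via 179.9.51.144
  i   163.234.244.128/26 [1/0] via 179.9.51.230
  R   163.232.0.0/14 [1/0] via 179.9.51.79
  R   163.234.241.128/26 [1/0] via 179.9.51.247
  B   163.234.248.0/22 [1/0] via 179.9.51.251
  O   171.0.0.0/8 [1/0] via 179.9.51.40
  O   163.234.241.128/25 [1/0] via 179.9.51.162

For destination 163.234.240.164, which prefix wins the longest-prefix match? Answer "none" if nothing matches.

163.234.0.0/16

Entries matching 163.234.240.164:
  163.232.0.0/14 (163.232.0.0 - 163.235.255.255)
  163.234.0.0/16 (163.234.0.0 - 163.234.255.255)
Most specific is 163.234.0.0/16.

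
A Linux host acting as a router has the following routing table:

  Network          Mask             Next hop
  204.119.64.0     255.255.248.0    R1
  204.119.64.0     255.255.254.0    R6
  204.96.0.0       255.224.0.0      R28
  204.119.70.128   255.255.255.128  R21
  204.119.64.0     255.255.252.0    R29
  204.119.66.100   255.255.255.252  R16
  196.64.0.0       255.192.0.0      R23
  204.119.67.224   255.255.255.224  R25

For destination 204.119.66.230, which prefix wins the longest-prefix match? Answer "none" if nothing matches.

204.119.64.0/22

Entries matching 204.119.66.230:
  204.96.0.0/11 (204.96.0.0 - 204.127.255.255)
  204.119.64.0/21 (204.119.64.0 - 204.119.71.255)
  204.119.64.0/22 (204.119.64.0 - 204.119.67.255)
Most specific is 204.119.64.0/22.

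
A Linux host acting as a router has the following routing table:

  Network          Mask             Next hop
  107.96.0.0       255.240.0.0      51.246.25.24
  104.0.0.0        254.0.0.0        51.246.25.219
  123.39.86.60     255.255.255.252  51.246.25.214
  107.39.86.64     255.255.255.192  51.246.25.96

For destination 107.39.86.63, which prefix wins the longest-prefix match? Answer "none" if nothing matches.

none

107.39.86.63 is outside every listed prefix and there is no default route.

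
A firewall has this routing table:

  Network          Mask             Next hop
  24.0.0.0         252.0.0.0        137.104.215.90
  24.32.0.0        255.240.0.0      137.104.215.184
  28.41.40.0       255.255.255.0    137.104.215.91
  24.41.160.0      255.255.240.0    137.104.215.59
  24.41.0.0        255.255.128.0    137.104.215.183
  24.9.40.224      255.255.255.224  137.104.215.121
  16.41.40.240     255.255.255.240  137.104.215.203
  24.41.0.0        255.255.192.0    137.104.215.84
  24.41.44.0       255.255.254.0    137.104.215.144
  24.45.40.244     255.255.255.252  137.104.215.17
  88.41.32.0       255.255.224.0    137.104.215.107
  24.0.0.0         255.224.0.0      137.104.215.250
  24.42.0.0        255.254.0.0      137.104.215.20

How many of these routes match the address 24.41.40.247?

Prefixes containing 24.41.40.247:
  24.0.0.0/6 (24.0.0.0 - 27.255.255.255)
  24.32.0.0/12 (24.32.0.0 - 24.47.255.255)
  24.41.0.0/17 (24.41.0.0 - 24.41.127.255)
  24.41.0.0/18 (24.41.0.0 - 24.41.63.255)
Total matching entries: 4.

4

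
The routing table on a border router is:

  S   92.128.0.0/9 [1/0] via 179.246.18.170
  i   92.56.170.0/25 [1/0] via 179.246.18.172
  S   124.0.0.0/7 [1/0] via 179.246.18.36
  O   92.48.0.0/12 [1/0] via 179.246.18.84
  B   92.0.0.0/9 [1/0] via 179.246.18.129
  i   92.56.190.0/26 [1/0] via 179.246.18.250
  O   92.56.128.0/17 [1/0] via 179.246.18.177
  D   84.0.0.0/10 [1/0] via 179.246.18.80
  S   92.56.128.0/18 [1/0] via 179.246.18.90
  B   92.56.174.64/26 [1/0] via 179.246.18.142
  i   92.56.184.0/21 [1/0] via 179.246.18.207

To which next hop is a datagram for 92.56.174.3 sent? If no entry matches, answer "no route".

179.246.18.90

Routes whose prefix contains 92.56.174.3:
  92.0.0.0/9 (92.0.0.0 - 92.127.255.255) -> 179.246.18.129
  92.48.0.0/12 (92.48.0.0 - 92.63.255.255) -> 179.246.18.84
  92.56.128.0/17 (92.56.128.0 - 92.56.255.255) -> 179.246.18.177
  92.56.128.0/18 (92.56.128.0 - 92.56.191.255) -> 179.246.18.90
More-specific entries that do NOT match:
  92.56.190.0/26 (92.56.190.0 - 92.56.190.63) does not contain 92.56.174.3
  92.56.174.64/26 (92.56.174.64 - 92.56.174.127) does not contain 92.56.174.3
  92.56.170.0/25 (92.56.170.0 - 92.56.170.127) does not contain 92.56.174.3
  92.56.184.0/21 (92.56.184.0 - 92.56.191.255) does not contain 92.56.174.3
Longest matching prefix is /18 -> next hop 179.246.18.90.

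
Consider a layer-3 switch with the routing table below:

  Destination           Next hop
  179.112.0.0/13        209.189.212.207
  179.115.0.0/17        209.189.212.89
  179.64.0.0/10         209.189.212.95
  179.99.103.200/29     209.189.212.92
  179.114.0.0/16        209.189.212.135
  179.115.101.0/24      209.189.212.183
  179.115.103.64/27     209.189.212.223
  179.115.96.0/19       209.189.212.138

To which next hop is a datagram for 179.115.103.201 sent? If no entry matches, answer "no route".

209.189.212.138

Routes whose prefix contains 179.115.103.201:
  179.64.0.0/10 (179.64.0.0 - 179.127.255.255) -> 209.189.212.95
  179.112.0.0/13 (179.112.0.0 - 179.119.255.255) -> 209.189.212.207
  179.115.0.0/17 (179.115.0.0 - 179.115.127.255) -> 209.189.212.89
  179.115.96.0/19 (179.115.96.0 - 179.115.127.255) -> 209.189.212.138
More-specific entries that do NOT match:
  179.99.103.200/29 (179.99.103.200 - 179.99.103.207) does not contain 179.115.103.201
  179.115.103.64/27 (179.115.103.64 - 179.115.103.95) does not contain 179.115.103.201
  179.115.101.0/24 (179.115.101.0 - 179.115.101.255) does not contain 179.115.103.201
Longest matching prefix is /19 -> next hop 209.189.212.138.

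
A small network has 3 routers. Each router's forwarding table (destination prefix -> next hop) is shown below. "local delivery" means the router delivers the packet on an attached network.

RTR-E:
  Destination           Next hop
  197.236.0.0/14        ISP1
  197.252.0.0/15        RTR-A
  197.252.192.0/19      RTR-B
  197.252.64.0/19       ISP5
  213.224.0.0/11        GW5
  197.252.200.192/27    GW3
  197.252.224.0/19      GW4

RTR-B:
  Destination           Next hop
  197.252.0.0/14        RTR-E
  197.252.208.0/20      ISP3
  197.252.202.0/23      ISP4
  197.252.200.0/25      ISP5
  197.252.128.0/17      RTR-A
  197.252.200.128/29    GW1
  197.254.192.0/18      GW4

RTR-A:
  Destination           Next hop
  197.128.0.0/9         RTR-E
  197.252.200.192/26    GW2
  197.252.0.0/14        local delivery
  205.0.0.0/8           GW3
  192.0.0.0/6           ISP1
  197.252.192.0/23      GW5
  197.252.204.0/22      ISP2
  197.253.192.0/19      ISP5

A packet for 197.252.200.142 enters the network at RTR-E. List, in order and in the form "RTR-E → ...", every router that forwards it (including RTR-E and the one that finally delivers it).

RTR-E → RTR-B → RTR-A

At RTR-E: longest match for 197.252.200.142 is 197.252.192.0/19 -> RTR-B
At RTR-B: longest match for 197.252.200.142 is 197.252.128.0/17 -> RTR-A
At RTR-A: longest match for 197.252.200.142 is 197.252.0.0/14 -> local delivery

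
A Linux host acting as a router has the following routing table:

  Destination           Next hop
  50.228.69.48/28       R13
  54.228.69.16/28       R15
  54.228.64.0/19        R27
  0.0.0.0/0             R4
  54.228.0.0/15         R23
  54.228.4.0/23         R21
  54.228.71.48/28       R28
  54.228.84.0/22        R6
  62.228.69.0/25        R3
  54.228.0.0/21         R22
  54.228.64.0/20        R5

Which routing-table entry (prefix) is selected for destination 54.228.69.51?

54.228.64.0/20

Entries matching 54.228.69.51:
  0.0.0.0/0 (default, matches everything)
  54.228.0.0/15 (54.228.0.0 - 54.229.255.255)
  54.228.64.0/19 (54.228.64.0 - 54.228.95.255)
  54.228.64.0/20 (54.228.64.0 - 54.228.79.255)
Most specific is 54.228.64.0/20.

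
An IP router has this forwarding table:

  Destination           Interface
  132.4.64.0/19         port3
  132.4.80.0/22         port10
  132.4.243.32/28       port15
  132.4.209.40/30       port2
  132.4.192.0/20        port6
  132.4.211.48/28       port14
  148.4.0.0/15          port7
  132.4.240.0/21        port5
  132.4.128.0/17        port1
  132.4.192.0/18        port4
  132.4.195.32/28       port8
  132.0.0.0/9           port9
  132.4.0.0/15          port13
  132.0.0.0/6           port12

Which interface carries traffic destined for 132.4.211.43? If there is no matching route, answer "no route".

Routes whose prefix contains 132.4.211.43:
  132.0.0.0/6 (132.0.0.0 - 135.255.255.255) -> port12
  132.0.0.0/9 (132.0.0.0 - 132.127.255.255) -> port9
  132.4.0.0/15 (132.4.0.0 - 132.5.255.255) -> port13
  132.4.128.0/17 (132.4.128.0 - 132.4.255.255) -> port1
  132.4.192.0/18 (132.4.192.0 - 132.4.255.255) -> port4
More-specific entries that do NOT match:
  132.4.209.40/30 (132.4.209.40 - 132.4.209.43) does not contain 132.4.211.43
  132.4.243.32/28 (132.4.243.32 - 132.4.243.47) does not contain 132.4.211.43
  132.4.211.48/28 (132.4.211.48 - 132.4.211.63) does not contain 132.4.211.43
  132.4.195.32/28 (132.4.195.32 - 132.4.195.47) does not contain 132.4.211.43
  132.4.80.0/22 (132.4.80.0 - 132.4.83.255) does not contain 132.4.211.43
  132.4.240.0/21 (132.4.240.0 - 132.4.247.255) does not contain 132.4.211.43
  132.4.192.0/20 (132.4.192.0 - 132.4.207.255) does not contain 132.4.211.43
  132.4.64.0/19 (132.4.64.0 - 132.4.95.255) does not contain 132.4.211.43
Longest matching prefix is /18 -> interface port4.

port4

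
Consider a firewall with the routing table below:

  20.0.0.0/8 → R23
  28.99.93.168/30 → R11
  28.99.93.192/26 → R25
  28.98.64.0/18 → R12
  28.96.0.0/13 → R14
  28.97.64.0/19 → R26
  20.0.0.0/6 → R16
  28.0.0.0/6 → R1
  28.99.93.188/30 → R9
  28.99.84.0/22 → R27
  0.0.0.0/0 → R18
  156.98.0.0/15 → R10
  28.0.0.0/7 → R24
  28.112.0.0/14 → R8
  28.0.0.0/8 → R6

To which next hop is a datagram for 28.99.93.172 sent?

R14

Routes whose prefix contains 28.99.93.172:
  0.0.0.0/0 (default, matches everything) -> R18
  28.0.0.0/6 (28.0.0.0 - 31.255.255.255) -> R1
  28.0.0.0/7 (28.0.0.0 - 29.255.255.255) -> R24
  28.0.0.0/8 (28.0.0.0 - 28.255.255.255) -> R6
  28.96.0.0/13 (28.96.0.0 - 28.103.255.255) -> R14
More-specific entries that do NOT match:
  28.99.93.168/30 (28.99.93.168 - 28.99.93.171) does not contain 28.99.93.172
  28.99.93.188/30 (28.99.93.188 - 28.99.93.191) does not contain 28.99.93.172
  28.99.93.192/26 (28.99.93.192 - 28.99.93.255) does not contain 28.99.93.172
  28.99.84.0/22 (28.99.84.0 - 28.99.87.255) does not contain 28.99.93.172
  28.97.64.0/19 (28.97.64.0 - 28.97.95.255) does not contain 28.99.93.172
  28.98.64.0/18 (28.98.64.0 - 28.98.127.255) does not contain 28.99.93.172
  156.98.0.0/15 (156.98.0.0 - 156.99.255.255) does not contain 28.99.93.172
  28.112.0.0/14 (28.112.0.0 - 28.115.255.255) does not contain 28.99.93.172
Longest matching prefix is /13 -> next hop R14.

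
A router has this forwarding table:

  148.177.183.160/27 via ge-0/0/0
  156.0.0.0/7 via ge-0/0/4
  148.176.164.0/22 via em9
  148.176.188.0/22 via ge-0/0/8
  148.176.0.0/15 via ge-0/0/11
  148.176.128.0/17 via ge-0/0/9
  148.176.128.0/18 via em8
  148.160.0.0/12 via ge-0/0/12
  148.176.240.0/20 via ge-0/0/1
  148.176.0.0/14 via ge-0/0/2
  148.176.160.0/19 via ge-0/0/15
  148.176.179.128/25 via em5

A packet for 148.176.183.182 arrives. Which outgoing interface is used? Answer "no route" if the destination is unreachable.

ge-0/0/15

Routes whose prefix contains 148.176.183.182:
  148.176.0.0/14 (148.176.0.0 - 148.179.255.255) -> ge-0/0/2
  148.176.0.0/15 (148.176.0.0 - 148.177.255.255) -> ge-0/0/11
  148.176.128.0/17 (148.176.128.0 - 148.176.255.255) -> ge-0/0/9
  148.176.128.0/18 (148.176.128.0 - 148.176.191.255) -> em8
  148.176.160.0/19 (148.176.160.0 - 148.176.191.255) -> ge-0/0/15
More-specific entries that do NOT match:
  148.177.183.160/27 (148.177.183.160 - 148.177.183.191) does not contain 148.176.183.182
  148.176.179.128/25 (148.176.179.128 - 148.176.179.255) does not contain 148.176.183.182
  148.176.164.0/22 (148.176.164.0 - 148.176.167.255) does not contain 148.176.183.182
  148.176.188.0/22 (148.176.188.0 - 148.176.191.255) does not contain 148.176.183.182
  148.176.240.0/20 (148.176.240.0 - 148.176.255.255) does not contain 148.176.183.182
Longest matching prefix is /19 -> interface ge-0/0/15.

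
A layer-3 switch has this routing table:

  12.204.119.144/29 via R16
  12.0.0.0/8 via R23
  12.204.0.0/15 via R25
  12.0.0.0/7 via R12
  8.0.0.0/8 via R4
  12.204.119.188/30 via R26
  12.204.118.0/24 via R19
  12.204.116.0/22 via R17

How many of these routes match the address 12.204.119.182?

4

Prefixes containing 12.204.119.182:
  12.0.0.0/7 (12.0.0.0 - 13.255.255.255)
  12.0.0.0/8 (12.0.0.0 - 12.255.255.255)
  12.204.0.0/15 (12.204.0.0 - 12.205.255.255)
  12.204.116.0/22 (12.204.116.0 - 12.204.119.255)
Total matching entries: 4.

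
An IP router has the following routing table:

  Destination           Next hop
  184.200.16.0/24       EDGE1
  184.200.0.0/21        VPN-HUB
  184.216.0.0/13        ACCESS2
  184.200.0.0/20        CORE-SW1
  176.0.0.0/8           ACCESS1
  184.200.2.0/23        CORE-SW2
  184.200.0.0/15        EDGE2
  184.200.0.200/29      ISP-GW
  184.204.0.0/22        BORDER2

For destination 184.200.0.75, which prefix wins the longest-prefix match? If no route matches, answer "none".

184.200.0.0/21

Entries matching 184.200.0.75:
  184.200.0.0/15 (184.200.0.0 - 184.201.255.255)
  184.200.0.0/20 (184.200.0.0 - 184.200.15.255)
  184.200.0.0/21 (184.200.0.0 - 184.200.7.255)
Most specific is 184.200.0.0/21.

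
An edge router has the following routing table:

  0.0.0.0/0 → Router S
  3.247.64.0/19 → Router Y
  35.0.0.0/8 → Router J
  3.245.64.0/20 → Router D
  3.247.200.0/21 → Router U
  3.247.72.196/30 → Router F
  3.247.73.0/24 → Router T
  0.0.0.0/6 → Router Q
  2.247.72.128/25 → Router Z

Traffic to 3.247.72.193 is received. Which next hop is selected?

Routes whose prefix contains 3.247.72.193:
  0.0.0.0/0 (default, matches everything) -> Router S
  0.0.0.0/6 (0.0.0.0 - 3.255.255.255) -> Router Q
  3.247.64.0/19 (3.247.64.0 - 3.247.95.255) -> Router Y
More-specific entries that do NOT match:
  3.247.72.196/30 (3.247.72.196 - 3.247.72.199) does not contain 3.247.72.193
  2.247.72.128/25 (2.247.72.128 - 2.247.72.255) does not contain 3.247.72.193
  3.247.73.0/24 (3.247.73.0 - 3.247.73.255) does not contain 3.247.72.193
  3.247.200.0/21 (3.247.200.0 - 3.247.207.255) does not contain 3.247.72.193
  3.245.64.0/20 (3.245.64.0 - 3.245.79.255) does not contain 3.247.72.193
Longest matching prefix is /19 -> next hop Router Y.

Router Y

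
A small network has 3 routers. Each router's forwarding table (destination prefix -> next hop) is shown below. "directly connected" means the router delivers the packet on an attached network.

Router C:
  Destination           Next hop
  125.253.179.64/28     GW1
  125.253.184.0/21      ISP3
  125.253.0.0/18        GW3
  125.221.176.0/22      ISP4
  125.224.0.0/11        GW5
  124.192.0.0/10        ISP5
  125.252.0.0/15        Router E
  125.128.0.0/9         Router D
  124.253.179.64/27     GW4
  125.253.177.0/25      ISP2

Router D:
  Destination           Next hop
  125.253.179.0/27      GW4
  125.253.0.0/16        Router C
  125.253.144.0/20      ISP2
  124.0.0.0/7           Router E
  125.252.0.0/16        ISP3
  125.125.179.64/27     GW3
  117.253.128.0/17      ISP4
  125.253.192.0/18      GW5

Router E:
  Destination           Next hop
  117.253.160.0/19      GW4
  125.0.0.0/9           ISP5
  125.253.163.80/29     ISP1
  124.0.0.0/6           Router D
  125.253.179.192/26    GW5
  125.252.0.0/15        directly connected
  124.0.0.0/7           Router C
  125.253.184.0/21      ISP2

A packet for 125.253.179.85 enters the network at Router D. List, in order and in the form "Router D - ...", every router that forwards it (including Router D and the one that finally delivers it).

Router D - Router C - Router E

At Router D: longest match for 125.253.179.85 is 125.253.0.0/16 -> Router C
At Router C: longest match for 125.253.179.85 is 125.252.0.0/15 -> Router E
At Router E: longest match for 125.253.179.85 is 125.252.0.0/15 -> directly connected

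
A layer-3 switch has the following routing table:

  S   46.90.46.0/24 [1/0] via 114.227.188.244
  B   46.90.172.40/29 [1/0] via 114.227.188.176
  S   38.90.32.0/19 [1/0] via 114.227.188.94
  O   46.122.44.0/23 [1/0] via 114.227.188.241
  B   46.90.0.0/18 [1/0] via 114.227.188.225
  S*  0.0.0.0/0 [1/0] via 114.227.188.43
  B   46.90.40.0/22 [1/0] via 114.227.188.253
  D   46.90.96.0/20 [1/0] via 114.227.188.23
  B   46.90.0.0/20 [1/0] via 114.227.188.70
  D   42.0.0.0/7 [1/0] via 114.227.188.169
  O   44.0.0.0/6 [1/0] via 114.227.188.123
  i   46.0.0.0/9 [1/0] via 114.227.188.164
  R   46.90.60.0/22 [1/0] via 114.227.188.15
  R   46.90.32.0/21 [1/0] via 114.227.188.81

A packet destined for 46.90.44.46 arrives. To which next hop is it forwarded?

114.227.188.225

Routes whose prefix contains 46.90.44.46:
  0.0.0.0/0 (default, matches everything) -> 114.227.188.43
  44.0.0.0/6 (44.0.0.0 - 47.255.255.255) -> 114.227.188.123
  46.0.0.0/9 (46.0.0.0 - 46.127.255.255) -> 114.227.188.164
  46.90.0.0/18 (46.90.0.0 - 46.90.63.255) -> 114.227.188.225
More-specific entries that do NOT match:
  46.90.172.40/29 (46.90.172.40 - 46.90.172.47) does not contain 46.90.44.46
  46.90.46.0/24 (46.90.46.0 - 46.90.46.255) does not contain 46.90.44.46
  46.122.44.0/23 (46.122.44.0 - 46.122.45.255) does not contain 46.90.44.46
  46.90.40.0/22 (46.90.40.0 - 46.90.43.255) does not contain 46.90.44.46
  46.90.60.0/22 (46.90.60.0 - 46.90.63.255) does not contain 46.90.44.46
  46.90.32.0/21 (46.90.32.0 - 46.90.39.255) does not contain 46.90.44.46
  46.90.96.0/20 (46.90.96.0 - 46.90.111.255) does not contain 46.90.44.46
  46.90.0.0/20 (46.90.0.0 - 46.90.15.255) does not contain 46.90.44.46
  38.90.32.0/19 (38.90.32.0 - 38.90.63.255) does not contain 46.90.44.46
Longest matching prefix is /18 -> next hop 114.227.188.225.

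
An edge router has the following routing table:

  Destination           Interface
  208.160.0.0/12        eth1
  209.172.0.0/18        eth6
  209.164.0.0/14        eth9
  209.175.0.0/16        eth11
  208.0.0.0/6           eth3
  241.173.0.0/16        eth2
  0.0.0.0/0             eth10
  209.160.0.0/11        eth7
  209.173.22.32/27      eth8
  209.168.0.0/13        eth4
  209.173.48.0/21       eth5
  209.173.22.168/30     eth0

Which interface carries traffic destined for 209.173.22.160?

eth4

Routes whose prefix contains 209.173.22.160:
  0.0.0.0/0 (default, matches everything) -> eth10
  208.0.0.0/6 (208.0.0.0 - 211.255.255.255) -> eth3
  209.160.0.0/11 (209.160.0.0 - 209.191.255.255) -> eth7
  209.168.0.0/13 (209.168.0.0 - 209.175.255.255) -> eth4
More-specific entries that do NOT match:
  209.173.22.168/30 (209.173.22.168 - 209.173.22.171) does not contain 209.173.22.160
  209.173.22.32/27 (209.173.22.32 - 209.173.22.63) does not contain 209.173.22.160
  209.173.48.0/21 (209.173.48.0 - 209.173.55.255) does not contain 209.173.22.160
  209.172.0.0/18 (209.172.0.0 - 209.172.63.255) does not contain 209.173.22.160
  209.175.0.0/16 (209.175.0.0 - 209.175.255.255) does not contain 209.173.22.160
  241.173.0.0/16 (241.173.0.0 - 241.173.255.255) does not contain 209.173.22.160
  209.164.0.0/14 (209.164.0.0 - 209.167.255.255) does not contain 209.173.22.160
Longest matching prefix is /13 -> interface eth4.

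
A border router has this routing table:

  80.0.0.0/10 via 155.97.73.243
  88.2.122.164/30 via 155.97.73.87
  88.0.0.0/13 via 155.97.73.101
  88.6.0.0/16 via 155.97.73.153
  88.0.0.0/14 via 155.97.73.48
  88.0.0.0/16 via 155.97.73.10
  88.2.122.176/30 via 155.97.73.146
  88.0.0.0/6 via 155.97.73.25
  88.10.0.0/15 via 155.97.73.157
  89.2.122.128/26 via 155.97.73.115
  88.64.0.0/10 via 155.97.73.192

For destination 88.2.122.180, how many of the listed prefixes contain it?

3

Prefixes containing 88.2.122.180:
  88.0.0.0/6 (88.0.0.0 - 91.255.255.255)
  88.0.0.0/13 (88.0.0.0 - 88.7.255.255)
  88.0.0.0/14 (88.0.0.0 - 88.3.255.255)
Total matching entries: 3.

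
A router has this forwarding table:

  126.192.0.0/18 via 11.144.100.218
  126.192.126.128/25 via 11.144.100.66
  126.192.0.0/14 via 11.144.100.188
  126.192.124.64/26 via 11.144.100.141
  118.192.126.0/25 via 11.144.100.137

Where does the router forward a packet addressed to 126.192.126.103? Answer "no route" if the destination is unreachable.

11.144.100.188

Routes whose prefix contains 126.192.126.103:
  126.192.0.0/14 (126.192.0.0 - 126.195.255.255) -> 11.144.100.188
More-specific entries that do NOT match:
  126.192.124.64/26 (126.192.124.64 - 126.192.124.127) does not contain 126.192.126.103
  126.192.126.128/25 (126.192.126.128 - 126.192.126.255) does not contain 126.192.126.103
  118.192.126.0/25 (118.192.126.0 - 118.192.126.127) does not contain 126.192.126.103
  126.192.0.0/18 (126.192.0.0 - 126.192.63.255) does not contain 126.192.126.103
Longest matching prefix is /14 -> next hop 11.144.100.188.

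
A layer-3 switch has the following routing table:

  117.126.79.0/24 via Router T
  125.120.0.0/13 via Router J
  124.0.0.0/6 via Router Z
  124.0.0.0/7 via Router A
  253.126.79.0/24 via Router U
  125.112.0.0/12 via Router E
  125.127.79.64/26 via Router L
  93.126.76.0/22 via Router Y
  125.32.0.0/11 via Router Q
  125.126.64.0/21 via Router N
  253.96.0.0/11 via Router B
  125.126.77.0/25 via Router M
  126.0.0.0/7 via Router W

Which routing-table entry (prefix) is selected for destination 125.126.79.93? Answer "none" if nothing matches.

Entries matching 125.126.79.93:
  124.0.0.0/6 (124.0.0.0 - 127.255.255.255)
  124.0.0.0/7 (124.0.0.0 - 125.255.255.255)
  125.112.0.0/12 (125.112.0.0 - 125.127.255.255)
  125.120.0.0/13 (125.120.0.0 - 125.127.255.255)
Most specific is 125.120.0.0/13.

125.120.0.0/13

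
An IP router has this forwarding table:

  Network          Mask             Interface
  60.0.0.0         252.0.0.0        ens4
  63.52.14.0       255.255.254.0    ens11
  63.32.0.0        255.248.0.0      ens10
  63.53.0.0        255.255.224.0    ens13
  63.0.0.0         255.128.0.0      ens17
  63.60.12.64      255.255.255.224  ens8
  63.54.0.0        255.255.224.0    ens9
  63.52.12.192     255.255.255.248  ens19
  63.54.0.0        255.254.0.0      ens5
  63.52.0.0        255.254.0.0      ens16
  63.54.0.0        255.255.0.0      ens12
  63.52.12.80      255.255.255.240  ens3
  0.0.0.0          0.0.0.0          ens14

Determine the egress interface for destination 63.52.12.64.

ens16

Routes whose prefix contains 63.52.12.64:
  0.0.0.0/0 (default, matches everything) -> ens14
  60.0.0.0/6 (60.0.0.0 - 63.255.255.255) -> ens4
  63.0.0.0/9 (63.0.0.0 - 63.127.255.255) -> ens17
  63.52.0.0/15 (63.52.0.0 - 63.53.255.255) -> ens16
More-specific entries that do NOT match:
  63.52.12.192/29 (63.52.12.192 - 63.52.12.199) does not contain 63.52.12.64
  63.52.12.80/28 (63.52.12.80 - 63.52.12.95) does not contain 63.52.12.64
  63.60.12.64/27 (63.60.12.64 - 63.60.12.95) does not contain 63.52.12.64
  63.52.14.0/23 (63.52.14.0 - 63.52.15.255) does not contain 63.52.12.64
  63.53.0.0/19 (63.53.0.0 - 63.53.31.255) does not contain 63.52.12.64
  63.54.0.0/19 (63.54.0.0 - 63.54.31.255) does not contain 63.52.12.64
  63.54.0.0/16 (63.54.0.0 - 63.54.255.255) does not contain 63.52.12.64
Longest matching prefix is /15 -> interface ens16.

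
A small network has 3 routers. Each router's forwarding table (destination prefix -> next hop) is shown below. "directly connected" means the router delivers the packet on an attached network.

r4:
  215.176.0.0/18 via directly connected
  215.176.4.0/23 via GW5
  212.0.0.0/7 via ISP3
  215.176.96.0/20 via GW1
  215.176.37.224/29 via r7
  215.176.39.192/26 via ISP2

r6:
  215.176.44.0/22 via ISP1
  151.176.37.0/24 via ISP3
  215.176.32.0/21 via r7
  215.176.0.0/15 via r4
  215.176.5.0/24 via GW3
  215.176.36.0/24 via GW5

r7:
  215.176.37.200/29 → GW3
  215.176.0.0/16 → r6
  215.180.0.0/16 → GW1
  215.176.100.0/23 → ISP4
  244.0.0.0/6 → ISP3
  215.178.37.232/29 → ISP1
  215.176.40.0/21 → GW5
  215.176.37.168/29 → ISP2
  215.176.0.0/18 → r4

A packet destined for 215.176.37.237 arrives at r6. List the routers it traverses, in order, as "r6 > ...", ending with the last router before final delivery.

r6 > r7 > r4

At r6: longest match for 215.176.37.237 is 215.176.32.0/21 -> r7
At r7: longest match for 215.176.37.237 is 215.176.0.0/18 -> r4
At r4: longest match for 215.176.37.237 is 215.176.0.0/18 -> directly connected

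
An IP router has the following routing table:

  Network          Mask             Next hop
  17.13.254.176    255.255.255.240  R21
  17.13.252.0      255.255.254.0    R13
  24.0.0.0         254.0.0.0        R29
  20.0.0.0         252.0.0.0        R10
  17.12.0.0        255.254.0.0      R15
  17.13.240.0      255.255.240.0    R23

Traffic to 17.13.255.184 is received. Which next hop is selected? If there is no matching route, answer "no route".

R23

Routes whose prefix contains 17.13.255.184:
  17.12.0.0/15 (17.12.0.0 - 17.13.255.255) -> R15
  17.13.240.0/20 (17.13.240.0 - 17.13.255.255) -> R23
More-specific entries that do NOT match:
  17.13.254.176/28 (17.13.254.176 - 17.13.254.191) does not contain 17.13.255.184
  17.13.252.0/23 (17.13.252.0 - 17.13.253.255) does not contain 17.13.255.184
Longest matching prefix is /20 -> next hop R23.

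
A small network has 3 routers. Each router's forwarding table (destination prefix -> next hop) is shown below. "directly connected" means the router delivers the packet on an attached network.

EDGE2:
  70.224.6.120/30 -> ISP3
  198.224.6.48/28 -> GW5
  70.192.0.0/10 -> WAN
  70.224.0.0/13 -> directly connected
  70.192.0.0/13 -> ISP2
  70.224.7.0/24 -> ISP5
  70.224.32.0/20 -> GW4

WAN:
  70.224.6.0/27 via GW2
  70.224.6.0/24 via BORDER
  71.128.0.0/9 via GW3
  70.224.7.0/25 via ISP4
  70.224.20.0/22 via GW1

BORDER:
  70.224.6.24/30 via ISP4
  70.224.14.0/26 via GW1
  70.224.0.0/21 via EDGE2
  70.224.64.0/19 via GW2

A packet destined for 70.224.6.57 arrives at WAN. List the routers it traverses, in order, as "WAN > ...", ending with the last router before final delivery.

At WAN: longest match for 70.224.6.57 is 70.224.6.0/24 -> BORDER
At BORDER: longest match for 70.224.6.57 is 70.224.0.0/21 -> EDGE2
At EDGE2: longest match for 70.224.6.57 is 70.224.0.0/13 -> directly connected

WAN > BORDER > EDGE2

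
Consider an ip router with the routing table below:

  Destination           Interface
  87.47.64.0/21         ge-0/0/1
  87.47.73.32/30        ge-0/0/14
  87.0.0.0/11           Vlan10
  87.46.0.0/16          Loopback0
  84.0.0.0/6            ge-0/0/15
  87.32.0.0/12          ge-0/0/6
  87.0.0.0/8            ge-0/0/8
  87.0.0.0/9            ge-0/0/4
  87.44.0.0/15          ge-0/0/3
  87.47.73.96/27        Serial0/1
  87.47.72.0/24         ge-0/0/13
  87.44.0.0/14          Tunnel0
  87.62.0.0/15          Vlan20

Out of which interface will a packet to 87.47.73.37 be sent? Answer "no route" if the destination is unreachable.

Tunnel0

Routes whose prefix contains 87.47.73.37:
  84.0.0.0/6 (84.0.0.0 - 87.255.255.255) -> ge-0/0/15
  87.0.0.0/8 (87.0.0.0 - 87.255.255.255) -> ge-0/0/8
  87.0.0.0/9 (87.0.0.0 - 87.127.255.255) -> ge-0/0/4
  87.32.0.0/12 (87.32.0.0 - 87.47.255.255) -> ge-0/0/6
  87.44.0.0/14 (87.44.0.0 - 87.47.255.255) -> Tunnel0
More-specific entries that do NOT match:
  87.47.73.32/30 (87.47.73.32 - 87.47.73.35) does not contain 87.47.73.37
  87.47.73.96/27 (87.47.73.96 - 87.47.73.127) does not contain 87.47.73.37
  87.47.72.0/24 (87.47.72.0 - 87.47.72.255) does not contain 87.47.73.37
  87.47.64.0/21 (87.47.64.0 - 87.47.71.255) does not contain 87.47.73.37
  87.46.0.0/16 (87.46.0.0 - 87.46.255.255) does not contain 87.47.73.37
  87.44.0.0/15 (87.44.0.0 - 87.45.255.255) does not contain 87.47.73.37
  87.62.0.0/15 (87.62.0.0 - 87.63.255.255) does not contain 87.47.73.37
Longest matching prefix is /14 -> interface Tunnel0.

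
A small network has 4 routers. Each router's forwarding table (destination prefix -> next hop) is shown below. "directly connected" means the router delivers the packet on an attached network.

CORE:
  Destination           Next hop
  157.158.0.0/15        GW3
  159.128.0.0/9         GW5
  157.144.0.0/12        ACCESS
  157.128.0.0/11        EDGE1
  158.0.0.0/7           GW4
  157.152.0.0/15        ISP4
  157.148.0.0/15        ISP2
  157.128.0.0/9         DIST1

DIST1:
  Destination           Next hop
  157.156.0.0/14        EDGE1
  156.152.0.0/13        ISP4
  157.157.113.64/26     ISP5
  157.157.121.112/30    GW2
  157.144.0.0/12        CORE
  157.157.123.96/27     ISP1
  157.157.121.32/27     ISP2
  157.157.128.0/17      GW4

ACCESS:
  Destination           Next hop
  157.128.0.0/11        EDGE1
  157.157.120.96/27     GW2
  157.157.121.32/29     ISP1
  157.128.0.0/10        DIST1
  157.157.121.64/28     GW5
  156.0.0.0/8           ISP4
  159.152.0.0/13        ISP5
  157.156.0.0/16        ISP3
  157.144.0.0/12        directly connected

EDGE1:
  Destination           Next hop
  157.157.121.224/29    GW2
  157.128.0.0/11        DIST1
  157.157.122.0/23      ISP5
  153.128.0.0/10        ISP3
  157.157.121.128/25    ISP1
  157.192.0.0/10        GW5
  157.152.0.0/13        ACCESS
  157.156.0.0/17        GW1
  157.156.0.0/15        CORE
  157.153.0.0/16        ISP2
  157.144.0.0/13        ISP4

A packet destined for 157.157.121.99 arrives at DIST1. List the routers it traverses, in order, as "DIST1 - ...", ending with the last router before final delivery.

At DIST1: longest match for 157.157.121.99 is 157.156.0.0/14 -> EDGE1
At EDGE1: longest match for 157.157.121.99 is 157.156.0.0/15 -> CORE
At CORE: longest match for 157.157.121.99 is 157.144.0.0/12 -> ACCESS
At ACCESS: longest match for 157.157.121.99 is 157.144.0.0/12 -> directly connected

DIST1 - EDGE1 - CORE - ACCESS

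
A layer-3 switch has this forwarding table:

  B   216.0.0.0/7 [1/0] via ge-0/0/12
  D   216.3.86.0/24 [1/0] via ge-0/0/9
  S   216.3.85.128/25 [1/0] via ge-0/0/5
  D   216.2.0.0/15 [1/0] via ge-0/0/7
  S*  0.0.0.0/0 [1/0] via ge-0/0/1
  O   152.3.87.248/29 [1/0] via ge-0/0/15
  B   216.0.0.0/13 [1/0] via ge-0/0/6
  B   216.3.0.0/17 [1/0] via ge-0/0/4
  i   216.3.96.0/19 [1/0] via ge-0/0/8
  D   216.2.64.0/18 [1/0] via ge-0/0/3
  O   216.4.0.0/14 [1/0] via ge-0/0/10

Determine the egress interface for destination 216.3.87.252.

Routes whose prefix contains 216.3.87.252:
  0.0.0.0/0 (default, matches everything) -> ge-0/0/1
  216.0.0.0/7 (216.0.0.0 - 217.255.255.255) -> ge-0/0/12
  216.0.0.0/13 (216.0.0.0 - 216.7.255.255) -> ge-0/0/6
  216.2.0.0/15 (216.2.0.0 - 216.3.255.255) -> ge-0/0/7
  216.3.0.0/17 (216.3.0.0 - 216.3.127.255) -> ge-0/0/4
More-specific entries that do NOT match:
  152.3.87.248/29 (152.3.87.248 - 152.3.87.255) does not contain 216.3.87.252
  216.3.85.128/25 (216.3.85.128 - 216.3.85.255) does not contain 216.3.87.252
  216.3.86.0/24 (216.3.86.0 - 216.3.86.255) does not contain 216.3.87.252
  216.3.96.0/19 (216.3.96.0 - 216.3.127.255) does not contain 216.3.87.252
  216.2.64.0/18 (216.2.64.0 - 216.2.127.255) does not contain 216.3.87.252
Longest matching prefix is /17 -> interface ge-0/0/4.

ge-0/0/4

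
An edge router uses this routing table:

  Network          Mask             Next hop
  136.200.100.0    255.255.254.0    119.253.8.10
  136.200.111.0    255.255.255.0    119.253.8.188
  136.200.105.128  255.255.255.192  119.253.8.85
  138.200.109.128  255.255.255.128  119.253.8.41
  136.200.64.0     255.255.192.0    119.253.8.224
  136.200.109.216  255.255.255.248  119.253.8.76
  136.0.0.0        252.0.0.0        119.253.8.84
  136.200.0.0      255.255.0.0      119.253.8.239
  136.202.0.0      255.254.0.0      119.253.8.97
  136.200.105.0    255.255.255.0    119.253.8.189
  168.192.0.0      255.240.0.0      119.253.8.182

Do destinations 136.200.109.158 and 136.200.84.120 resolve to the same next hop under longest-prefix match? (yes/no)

yes

136.200.109.158: longest match 136.200.64.0/18 -> 119.253.8.224
136.200.84.120: longest match 136.200.64.0/18 -> 119.253.8.224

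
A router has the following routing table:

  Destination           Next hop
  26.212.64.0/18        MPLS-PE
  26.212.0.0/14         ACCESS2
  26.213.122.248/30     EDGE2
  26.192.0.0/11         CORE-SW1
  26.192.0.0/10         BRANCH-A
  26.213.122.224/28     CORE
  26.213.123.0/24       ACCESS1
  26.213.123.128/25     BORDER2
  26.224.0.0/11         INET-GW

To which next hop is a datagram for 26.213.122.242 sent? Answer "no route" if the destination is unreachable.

Routes whose prefix contains 26.213.122.242:
  26.192.0.0/10 (26.192.0.0 - 26.255.255.255) -> BRANCH-A
  26.192.0.0/11 (26.192.0.0 - 26.223.255.255) -> CORE-SW1
  26.212.0.0/14 (26.212.0.0 - 26.215.255.255) -> ACCESS2
More-specific entries that do NOT match:
  26.213.122.248/30 (26.213.122.248 - 26.213.122.251) does not contain 26.213.122.242
  26.213.122.224/28 (26.213.122.224 - 26.213.122.239) does not contain 26.213.122.242
  26.213.123.128/25 (26.213.123.128 - 26.213.123.255) does not contain 26.213.122.242
  26.213.123.0/24 (26.213.123.0 - 26.213.123.255) does not contain 26.213.122.242
  26.212.64.0/18 (26.212.64.0 - 26.212.127.255) does not contain 26.213.122.242
Longest matching prefix is /14 -> next hop ACCESS2.

ACCESS2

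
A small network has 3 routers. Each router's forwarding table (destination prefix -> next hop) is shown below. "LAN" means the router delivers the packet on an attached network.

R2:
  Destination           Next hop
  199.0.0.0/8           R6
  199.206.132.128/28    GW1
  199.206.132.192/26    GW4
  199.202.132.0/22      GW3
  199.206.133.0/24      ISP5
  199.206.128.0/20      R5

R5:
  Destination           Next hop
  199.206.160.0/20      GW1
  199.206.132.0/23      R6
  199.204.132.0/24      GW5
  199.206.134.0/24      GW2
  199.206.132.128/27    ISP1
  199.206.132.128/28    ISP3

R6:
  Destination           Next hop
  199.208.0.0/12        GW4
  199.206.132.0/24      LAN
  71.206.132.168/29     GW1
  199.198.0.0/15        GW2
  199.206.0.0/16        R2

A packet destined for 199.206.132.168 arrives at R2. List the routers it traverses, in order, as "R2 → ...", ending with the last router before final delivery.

At R2: longest match for 199.206.132.168 is 199.206.128.0/20 -> R5
At R5: longest match for 199.206.132.168 is 199.206.132.0/23 -> R6
At R6: longest match for 199.206.132.168 is 199.206.132.0/24 -> LAN

R2 → R5 → R6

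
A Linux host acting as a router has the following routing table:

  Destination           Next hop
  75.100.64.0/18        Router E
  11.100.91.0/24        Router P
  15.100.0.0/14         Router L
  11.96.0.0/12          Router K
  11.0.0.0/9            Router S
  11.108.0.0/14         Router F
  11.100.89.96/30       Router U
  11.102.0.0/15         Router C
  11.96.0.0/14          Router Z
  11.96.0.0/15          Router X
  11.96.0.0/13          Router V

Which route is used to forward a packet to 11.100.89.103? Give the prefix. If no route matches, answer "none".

Entries matching 11.100.89.103:
  11.0.0.0/9 (11.0.0.0 - 11.127.255.255)
  11.96.0.0/12 (11.96.0.0 - 11.111.255.255)
  11.96.0.0/13 (11.96.0.0 - 11.103.255.255)
Most specific is 11.96.0.0/13.

11.96.0.0/13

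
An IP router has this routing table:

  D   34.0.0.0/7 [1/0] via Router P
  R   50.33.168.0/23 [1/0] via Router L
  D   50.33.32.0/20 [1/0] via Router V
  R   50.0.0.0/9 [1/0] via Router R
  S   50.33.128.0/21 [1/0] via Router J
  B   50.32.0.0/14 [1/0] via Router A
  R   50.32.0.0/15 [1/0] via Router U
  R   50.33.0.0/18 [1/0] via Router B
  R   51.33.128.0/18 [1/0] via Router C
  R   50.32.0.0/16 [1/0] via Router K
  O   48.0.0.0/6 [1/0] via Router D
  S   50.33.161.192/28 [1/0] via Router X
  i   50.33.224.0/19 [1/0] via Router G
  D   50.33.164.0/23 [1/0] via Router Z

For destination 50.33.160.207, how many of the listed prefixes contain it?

Prefixes containing 50.33.160.207:
  48.0.0.0/6 (48.0.0.0 - 51.255.255.255)
  50.0.0.0/9 (50.0.0.0 - 50.127.255.255)
  50.32.0.0/14 (50.32.0.0 - 50.35.255.255)
  50.32.0.0/15 (50.32.0.0 - 50.33.255.255)
Total matching entries: 4.

4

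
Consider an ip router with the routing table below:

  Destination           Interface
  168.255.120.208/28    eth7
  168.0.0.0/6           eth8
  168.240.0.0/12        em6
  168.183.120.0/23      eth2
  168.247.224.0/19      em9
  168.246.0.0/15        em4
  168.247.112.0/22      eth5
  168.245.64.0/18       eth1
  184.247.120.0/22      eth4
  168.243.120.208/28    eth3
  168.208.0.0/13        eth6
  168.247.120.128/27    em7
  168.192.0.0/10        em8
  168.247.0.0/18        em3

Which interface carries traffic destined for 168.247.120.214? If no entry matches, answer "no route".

Routes whose prefix contains 168.247.120.214:
  168.0.0.0/6 (168.0.0.0 - 171.255.255.255) -> eth8
  168.192.0.0/10 (168.192.0.0 - 168.255.255.255) -> em8
  168.240.0.0/12 (168.240.0.0 - 168.255.255.255) -> em6
  168.246.0.0/15 (168.246.0.0 - 168.247.255.255) -> em4
More-specific entries that do NOT match:
  168.255.120.208/28 (168.255.120.208 - 168.255.120.223) does not contain 168.247.120.214
  168.243.120.208/28 (168.243.120.208 - 168.243.120.223) does not contain 168.247.120.214
  168.247.120.128/27 (168.247.120.128 - 168.247.120.159) does not contain 168.247.120.214
  168.183.120.0/23 (168.183.120.0 - 168.183.121.255) does not contain 168.247.120.214
  168.247.112.0/22 (168.247.112.0 - 168.247.115.255) does not contain 168.247.120.214
  184.247.120.0/22 (184.247.120.0 - 184.247.123.255) does not contain 168.247.120.214
  168.247.224.0/19 (168.247.224.0 - 168.247.255.255) does not contain 168.247.120.214
  168.245.64.0/18 (168.245.64.0 - 168.245.127.255) does not contain 168.247.120.214
  168.247.0.0/18 (168.247.0.0 - 168.247.63.255) does not contain 168.247.120.214
Longest matching prefix is /15 -> interface em4.

em4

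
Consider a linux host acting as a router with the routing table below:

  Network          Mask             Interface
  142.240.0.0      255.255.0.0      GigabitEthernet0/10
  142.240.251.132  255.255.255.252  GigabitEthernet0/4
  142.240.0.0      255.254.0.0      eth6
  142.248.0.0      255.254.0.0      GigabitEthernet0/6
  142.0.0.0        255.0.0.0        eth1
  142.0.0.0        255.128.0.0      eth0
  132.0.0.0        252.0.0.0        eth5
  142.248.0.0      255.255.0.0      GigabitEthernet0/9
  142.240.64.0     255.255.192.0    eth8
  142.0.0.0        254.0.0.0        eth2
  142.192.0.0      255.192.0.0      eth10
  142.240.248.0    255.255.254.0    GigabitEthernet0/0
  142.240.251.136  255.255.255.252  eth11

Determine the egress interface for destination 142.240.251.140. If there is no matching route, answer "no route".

Routes whose prefix contains 142.240.251.140:
  142.0.0.0/7 (142.0.0.0 - 143.255.255.255) -> eth2
  142.0.0.0/8 (142.0.0.0 - 142.255.255.255) -> eth1
  142.192.0.0/10 (142.192.0.0 - 142.255.255.255) -> eth10
  142.240.0.0/15 (142.240.0.0 - 142.241.255.255) -> eth6
  142.240.0.0/16 (142.240.0.0 - 142.240.255.255) -> GigabitEthernet0/10
More-specific entries that do NOT match:
  142.240.251.132/30 (142.240.251.132 - 142.240.251.135) does not contain 142.240.251.140
  142.240.251.136/30 (142.240.251.136 - 142.240.251.139) does not contain 142.240.251.140
  142.240.248.0/23 (142.240.248.0 - 142.240.249.255) does not contain 142.240.251.140
  142.240.64.0/18 (142.240.64.0 - 142.240.127.255) does not contain 142.240.251.140
Longest matching prefix is /16 -> interface GigabitEthernet0/10.

GigabitEthernet0/10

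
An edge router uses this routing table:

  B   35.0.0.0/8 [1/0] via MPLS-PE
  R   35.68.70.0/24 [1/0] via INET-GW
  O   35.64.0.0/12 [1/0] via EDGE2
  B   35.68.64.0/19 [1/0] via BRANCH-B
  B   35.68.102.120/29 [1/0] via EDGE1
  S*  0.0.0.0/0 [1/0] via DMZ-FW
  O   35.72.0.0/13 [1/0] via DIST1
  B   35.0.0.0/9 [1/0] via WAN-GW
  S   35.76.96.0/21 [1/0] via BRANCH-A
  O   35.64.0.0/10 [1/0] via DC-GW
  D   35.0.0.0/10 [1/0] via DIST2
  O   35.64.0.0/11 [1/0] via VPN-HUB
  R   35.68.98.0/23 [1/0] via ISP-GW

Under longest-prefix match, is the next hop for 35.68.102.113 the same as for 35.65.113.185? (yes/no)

yes

35.68.102.113: longest match 35.64.0.0/12 -> EDGE2
35.65.113.185: longest match 35.64.0.0/12 -> EDGE2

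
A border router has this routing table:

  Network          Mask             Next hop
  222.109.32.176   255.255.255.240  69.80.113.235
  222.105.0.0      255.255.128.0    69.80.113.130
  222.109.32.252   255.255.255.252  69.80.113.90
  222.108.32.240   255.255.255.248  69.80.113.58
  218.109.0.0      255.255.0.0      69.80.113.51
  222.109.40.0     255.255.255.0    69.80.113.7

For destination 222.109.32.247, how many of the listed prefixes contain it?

0

No listed prefix contains 222.109.32.247.
Total matching entries: 0.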